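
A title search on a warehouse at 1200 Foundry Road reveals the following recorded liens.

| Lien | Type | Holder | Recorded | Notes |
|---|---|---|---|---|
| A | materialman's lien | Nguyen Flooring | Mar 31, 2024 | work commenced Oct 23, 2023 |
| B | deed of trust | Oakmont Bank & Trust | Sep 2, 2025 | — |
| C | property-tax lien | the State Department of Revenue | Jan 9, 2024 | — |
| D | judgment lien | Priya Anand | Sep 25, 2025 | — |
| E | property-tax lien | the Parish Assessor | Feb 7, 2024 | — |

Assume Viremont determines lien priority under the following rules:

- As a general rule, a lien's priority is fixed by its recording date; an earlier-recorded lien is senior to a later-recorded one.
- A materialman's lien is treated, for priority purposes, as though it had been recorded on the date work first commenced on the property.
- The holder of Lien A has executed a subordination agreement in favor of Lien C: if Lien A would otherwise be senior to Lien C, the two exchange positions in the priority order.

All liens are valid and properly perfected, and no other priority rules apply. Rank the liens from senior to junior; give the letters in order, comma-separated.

Adjusting effective dates: A relates back to Oct 23, 2023 (work commenced).
Sorted by effective date: A (Oct 23, 2023), C (Jan 9, 2024), E (Feb 7, 2024), B (Sep 2, 2025), D (Sep 25, 2025).
The subordination applies — A was senior to C — so A and C swap.

C, A, E, B, D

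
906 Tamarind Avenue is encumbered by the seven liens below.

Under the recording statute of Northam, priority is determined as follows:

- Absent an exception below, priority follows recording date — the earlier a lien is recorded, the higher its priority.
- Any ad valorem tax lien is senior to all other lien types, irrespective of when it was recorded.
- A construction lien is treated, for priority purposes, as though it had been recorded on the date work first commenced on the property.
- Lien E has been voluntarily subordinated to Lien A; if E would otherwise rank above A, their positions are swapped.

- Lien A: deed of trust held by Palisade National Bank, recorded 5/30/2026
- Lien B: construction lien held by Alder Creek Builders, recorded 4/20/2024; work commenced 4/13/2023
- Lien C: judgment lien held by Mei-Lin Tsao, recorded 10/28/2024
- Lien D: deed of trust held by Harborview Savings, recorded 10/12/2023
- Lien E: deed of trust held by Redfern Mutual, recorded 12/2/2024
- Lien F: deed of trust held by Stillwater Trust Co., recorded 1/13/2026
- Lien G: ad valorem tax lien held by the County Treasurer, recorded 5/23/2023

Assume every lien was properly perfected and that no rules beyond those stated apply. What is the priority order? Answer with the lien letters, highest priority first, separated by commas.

G, B, D, C, A, F, E

Effective dates after the stated exceptions: B's effective date is 4/13/2023, when work began.
G is an ad valorem tax lien and takes priority over every other lien.
The other liens, earliest effective date first: B (4/13/2023), D (10/12/2023), C (10/28/2024), E (12/2/2024), F (1/13/2026), A (5/30/2026).
E would otherwise be senior to A, so under the subordination agreement E and A exchange positions.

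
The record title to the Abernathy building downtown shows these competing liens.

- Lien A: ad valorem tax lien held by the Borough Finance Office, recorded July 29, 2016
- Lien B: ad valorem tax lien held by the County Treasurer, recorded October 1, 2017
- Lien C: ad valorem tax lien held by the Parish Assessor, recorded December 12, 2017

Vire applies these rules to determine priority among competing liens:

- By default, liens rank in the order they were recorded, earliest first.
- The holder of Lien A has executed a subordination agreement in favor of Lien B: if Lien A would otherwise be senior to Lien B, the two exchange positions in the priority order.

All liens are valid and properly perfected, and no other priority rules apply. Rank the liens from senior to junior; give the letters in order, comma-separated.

B, A, C

By effective date, earliest first: A (July 29, 2016), B (October 1, 2017), C (December 12, 2017).
A is senior to B before the subordination, so the two trade places.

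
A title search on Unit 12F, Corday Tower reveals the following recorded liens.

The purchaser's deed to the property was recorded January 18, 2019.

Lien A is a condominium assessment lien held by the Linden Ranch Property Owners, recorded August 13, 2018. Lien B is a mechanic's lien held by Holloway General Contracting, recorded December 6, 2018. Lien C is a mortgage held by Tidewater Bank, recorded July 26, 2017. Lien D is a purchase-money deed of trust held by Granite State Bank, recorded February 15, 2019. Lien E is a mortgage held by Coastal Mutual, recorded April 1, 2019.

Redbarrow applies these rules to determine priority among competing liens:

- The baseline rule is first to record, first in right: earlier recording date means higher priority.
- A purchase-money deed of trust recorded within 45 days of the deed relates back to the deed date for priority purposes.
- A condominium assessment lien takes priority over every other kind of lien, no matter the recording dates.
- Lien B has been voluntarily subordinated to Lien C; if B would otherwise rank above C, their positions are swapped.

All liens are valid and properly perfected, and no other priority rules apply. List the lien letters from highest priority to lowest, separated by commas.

A, C, B, D, E

Effective dates: D's effective date is the deed date, January 18, 2019.
A, as a condominium assessment lien, has superpriority and ranks first.
Among the remaining liens, by effective date: C (July 26, 2017), B (December 6, 2018), D (January 18, 2019), E (April 1, 2019).
B already ranks below C; the subordination has no effect.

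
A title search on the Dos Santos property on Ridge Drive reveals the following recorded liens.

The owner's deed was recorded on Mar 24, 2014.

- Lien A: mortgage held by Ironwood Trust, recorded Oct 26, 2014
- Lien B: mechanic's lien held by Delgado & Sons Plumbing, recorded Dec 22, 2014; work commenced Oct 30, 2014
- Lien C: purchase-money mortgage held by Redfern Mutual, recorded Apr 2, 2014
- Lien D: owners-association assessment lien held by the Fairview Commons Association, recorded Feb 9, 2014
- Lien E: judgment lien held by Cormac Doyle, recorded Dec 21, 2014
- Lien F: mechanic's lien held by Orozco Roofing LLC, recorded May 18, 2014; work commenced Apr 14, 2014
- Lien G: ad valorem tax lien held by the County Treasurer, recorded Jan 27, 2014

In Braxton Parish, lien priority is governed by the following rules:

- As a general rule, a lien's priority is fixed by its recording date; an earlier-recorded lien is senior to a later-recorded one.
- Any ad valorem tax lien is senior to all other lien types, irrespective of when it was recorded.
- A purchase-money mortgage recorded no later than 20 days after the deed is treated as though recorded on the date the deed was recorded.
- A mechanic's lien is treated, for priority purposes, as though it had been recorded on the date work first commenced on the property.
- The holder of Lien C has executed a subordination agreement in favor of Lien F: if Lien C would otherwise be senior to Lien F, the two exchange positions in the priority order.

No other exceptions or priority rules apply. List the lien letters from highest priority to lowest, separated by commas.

G, D, F, C, A, B, E

Effective dates after the stated exceptions: B relates back to Oct 30, 2014 (work commenced); C was recorded within the 20-day window, so its effective date is the deed date Mar 24, 2014; F's effective date is Apr 14, 2014, when work began.
G is an ad valorem tax lien and takes priority over every other lien.
Ordering the rest by effective date: D (Feb 9, 2014), C (Mar 24, 2014), F (Apr 14, 2014), A (Oct 26, 2014), B (Oct 30, 2014), E (Dec 21, 2014).
Because C would otherwise rank above F, the subordination swaps them.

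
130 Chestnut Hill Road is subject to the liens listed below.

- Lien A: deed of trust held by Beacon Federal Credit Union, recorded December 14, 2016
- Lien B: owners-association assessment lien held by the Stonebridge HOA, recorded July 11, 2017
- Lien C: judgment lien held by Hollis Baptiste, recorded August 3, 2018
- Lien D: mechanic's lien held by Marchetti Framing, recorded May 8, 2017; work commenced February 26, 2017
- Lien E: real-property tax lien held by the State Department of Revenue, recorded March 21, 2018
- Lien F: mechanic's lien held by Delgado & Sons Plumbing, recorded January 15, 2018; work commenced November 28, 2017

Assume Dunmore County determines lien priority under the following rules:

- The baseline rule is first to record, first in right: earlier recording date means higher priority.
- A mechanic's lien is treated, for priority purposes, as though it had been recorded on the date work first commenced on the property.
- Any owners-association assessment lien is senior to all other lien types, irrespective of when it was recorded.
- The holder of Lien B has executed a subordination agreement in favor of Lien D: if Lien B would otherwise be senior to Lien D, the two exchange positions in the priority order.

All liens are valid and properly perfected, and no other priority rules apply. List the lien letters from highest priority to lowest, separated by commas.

D, A, B, F, E, C

Adjusting effective dates: D's effective date is February 26, 2017, when work began; F relates back to November 28, 2017 (work commenced).
As an owners-association assessment lien, B is senior to every other lien.
The other liens, earliest effective date first: A (December 14, 2016), D (February 26, 2017), F (November 28, 2017), E (March 21, 2018), C (August 3, 2018).
Because B would otherwise rank above D, the subordination swaps them.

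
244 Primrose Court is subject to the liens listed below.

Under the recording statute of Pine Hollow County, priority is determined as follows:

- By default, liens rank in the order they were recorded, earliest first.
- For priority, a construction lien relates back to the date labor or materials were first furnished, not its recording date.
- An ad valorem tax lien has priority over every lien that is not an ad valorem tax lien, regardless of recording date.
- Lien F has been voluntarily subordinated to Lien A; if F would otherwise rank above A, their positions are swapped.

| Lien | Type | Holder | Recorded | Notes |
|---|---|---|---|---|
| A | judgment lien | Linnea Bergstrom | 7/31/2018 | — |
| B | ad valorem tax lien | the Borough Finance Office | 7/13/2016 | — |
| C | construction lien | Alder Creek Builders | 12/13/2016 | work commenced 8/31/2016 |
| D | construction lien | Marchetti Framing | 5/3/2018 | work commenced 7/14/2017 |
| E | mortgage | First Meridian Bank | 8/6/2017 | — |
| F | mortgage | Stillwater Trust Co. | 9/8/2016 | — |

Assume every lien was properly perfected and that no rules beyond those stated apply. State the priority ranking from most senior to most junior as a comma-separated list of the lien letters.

First, effective dates: C is treated as recorded 8/31/2016, the work-commencement date; D's effective date is 7/14/2017, when work began.
B is an ad valorem tax lien, so it outranks all other liens regardless of date.
Among the remaining liens, by effective date: C (8/31/2016), F (9/8/2016), D (7/14/2017), E (8/6/2017), A (7/31/2018).
The subordination applies — F was senior to A — so F and A swap.

B, C, A, D, E, F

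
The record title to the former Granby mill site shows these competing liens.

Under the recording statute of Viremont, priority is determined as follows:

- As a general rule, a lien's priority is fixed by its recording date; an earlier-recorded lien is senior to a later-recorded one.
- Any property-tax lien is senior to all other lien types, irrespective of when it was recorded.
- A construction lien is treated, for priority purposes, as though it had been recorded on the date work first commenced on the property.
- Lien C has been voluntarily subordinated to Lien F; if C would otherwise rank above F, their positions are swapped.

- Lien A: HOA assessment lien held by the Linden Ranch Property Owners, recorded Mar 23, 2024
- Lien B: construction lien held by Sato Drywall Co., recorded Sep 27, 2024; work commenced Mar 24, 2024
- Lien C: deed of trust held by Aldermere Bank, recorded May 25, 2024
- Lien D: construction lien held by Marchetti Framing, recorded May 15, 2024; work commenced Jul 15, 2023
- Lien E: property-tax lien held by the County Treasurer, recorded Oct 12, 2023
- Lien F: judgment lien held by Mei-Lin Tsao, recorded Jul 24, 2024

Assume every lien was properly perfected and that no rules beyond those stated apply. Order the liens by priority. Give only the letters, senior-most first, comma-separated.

E, D, A, B, F, C

Adjusting effective dates: B's effective date is Mar 24, 2024, when work began; D relates back to Jul 15, 2023 (work commenced).
E, as a property-tax lien, has superpriority and ranks first.
Ordering the rest by effective date: D (Jul 15, 2023), A (Mar 23, 2024), B (Mar 24, 2024), C (May 25, 2024), F (Jul 24, 2024).
Because C would otherwise rank above F, the subordination swaps them.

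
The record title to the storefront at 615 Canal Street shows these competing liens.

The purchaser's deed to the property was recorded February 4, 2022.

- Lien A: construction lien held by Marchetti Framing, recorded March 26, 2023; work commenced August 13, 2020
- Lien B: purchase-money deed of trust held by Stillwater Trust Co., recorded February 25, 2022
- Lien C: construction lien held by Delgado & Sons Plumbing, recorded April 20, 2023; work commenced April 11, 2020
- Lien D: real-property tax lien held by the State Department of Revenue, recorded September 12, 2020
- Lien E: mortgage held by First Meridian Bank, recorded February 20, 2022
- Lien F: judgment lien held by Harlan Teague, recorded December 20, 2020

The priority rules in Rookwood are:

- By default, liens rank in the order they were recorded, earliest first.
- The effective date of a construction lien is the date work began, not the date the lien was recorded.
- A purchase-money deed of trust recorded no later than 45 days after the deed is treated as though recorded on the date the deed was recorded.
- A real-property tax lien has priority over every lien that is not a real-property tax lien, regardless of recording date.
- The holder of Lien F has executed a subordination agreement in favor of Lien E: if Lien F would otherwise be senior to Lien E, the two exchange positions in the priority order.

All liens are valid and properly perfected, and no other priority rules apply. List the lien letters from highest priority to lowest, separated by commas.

First, effective dates: A is treated as recorded August 13, 2020, the work-commencement date; B relates back to the deed date February 4, 2022; C relates back to April 11, 2020 (work commenced).
D is a real-property tax lien and takes priority over every other lien.
Remaining liens by effective date: C (April 11, 2020), A (August 13, 2020), F (December 20, 2020), B (February 4, 2022), E (February 20, 2022).
The subordination applies — F was senior to E — so F and E swap.

D, C, A, E, B, F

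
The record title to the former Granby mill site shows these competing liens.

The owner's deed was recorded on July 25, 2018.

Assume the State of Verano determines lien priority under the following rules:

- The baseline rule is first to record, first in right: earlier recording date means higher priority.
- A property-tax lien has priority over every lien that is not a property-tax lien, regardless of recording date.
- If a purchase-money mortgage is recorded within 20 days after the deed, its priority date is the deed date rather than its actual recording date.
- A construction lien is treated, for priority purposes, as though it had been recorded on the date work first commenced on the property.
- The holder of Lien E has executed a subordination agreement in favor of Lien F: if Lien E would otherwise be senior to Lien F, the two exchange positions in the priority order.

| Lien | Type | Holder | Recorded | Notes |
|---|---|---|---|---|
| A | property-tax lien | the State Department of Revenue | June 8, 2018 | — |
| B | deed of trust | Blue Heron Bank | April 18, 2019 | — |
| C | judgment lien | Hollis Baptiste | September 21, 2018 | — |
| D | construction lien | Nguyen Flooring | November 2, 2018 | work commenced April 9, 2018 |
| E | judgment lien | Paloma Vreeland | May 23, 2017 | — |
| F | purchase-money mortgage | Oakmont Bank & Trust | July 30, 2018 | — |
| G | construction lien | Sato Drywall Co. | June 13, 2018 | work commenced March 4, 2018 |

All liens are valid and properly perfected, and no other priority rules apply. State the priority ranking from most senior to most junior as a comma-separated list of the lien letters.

A, F, G, D, E, C, B

Effective dates: D is treated as recorded April 9, 2018, the work-commencement date; F's effective date is the deed date, July 25, 2018; G's effective date is March 4, 2018, when work began.
A is a property-tax lien, so it outranks all other liens regardless of date.
Among the remaining liens, by effective date: E (May 23, 2017), G (March 4, 2018), D (April 9, 2018), F (July 25, 2018), C (September 21, 2018), B (April 18, 2019).
The subordination applies — E was senior to F — so E and F swap.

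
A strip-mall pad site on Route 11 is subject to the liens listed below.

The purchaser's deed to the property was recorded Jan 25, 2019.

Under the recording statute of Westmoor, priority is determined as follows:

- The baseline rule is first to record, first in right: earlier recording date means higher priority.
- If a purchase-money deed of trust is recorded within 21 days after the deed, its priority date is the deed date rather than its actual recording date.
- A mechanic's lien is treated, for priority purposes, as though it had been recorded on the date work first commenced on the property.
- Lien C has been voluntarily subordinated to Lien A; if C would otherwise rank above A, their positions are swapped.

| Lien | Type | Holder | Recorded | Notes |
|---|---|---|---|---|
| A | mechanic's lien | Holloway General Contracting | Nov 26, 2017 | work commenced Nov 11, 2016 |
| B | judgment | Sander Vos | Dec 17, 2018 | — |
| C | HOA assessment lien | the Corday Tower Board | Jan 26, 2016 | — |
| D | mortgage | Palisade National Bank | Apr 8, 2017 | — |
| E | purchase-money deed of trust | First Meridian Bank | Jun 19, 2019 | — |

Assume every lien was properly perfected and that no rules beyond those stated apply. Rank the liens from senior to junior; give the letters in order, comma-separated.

Adjusting effective dates: A's effective date is Nov 11, 2016, when work began; E was recorded 145 days after the deed, outside the 21-day window, so it keeps its recording date.
By effective date, earliest first: C (Jan 26, 2016), A (Nov 11, 2016), D (Apr 8, 2017), B (Dec 17, 2018), E (Jun 19, 2019).
C is senior to A before the subordination, so the two trade places.

A, C, D, B, E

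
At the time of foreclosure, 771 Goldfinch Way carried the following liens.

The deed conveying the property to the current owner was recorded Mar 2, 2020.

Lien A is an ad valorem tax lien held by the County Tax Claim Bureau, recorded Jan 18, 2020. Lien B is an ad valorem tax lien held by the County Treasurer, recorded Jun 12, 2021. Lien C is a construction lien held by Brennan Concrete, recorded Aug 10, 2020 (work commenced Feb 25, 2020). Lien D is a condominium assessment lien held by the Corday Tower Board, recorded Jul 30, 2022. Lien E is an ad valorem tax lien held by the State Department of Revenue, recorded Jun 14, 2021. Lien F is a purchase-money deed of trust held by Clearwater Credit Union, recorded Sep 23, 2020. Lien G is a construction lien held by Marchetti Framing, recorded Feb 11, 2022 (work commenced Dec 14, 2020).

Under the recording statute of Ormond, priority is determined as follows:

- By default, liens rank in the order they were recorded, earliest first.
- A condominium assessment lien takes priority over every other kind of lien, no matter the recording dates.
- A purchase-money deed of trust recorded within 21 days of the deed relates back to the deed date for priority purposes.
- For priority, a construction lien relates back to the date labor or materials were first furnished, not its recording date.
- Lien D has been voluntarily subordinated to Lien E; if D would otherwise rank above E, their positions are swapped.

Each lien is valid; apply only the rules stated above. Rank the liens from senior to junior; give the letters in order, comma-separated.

Adjusting effective dates: C's effective date is Feb 25, 2020, when work began; F missed the 21-day window (205 days after the deed), so its recording date stands; G relates back to Dec 14, 2020 (work commenced).
D is a condominium assessment lien, so it outranks all other liens regardless of date.
Ordering the rest by effective date: A (Jan 18, 2020), C (Feb 25, 2020), F (Sep 23, 2020), G (Dec 14, 2020), B (Jun 12, 2021), E (Jun 14, 2021).
D would otherwise be senior to E, so under the subordination agreement D and E exchange positions.

E, A, C, F, G, B, D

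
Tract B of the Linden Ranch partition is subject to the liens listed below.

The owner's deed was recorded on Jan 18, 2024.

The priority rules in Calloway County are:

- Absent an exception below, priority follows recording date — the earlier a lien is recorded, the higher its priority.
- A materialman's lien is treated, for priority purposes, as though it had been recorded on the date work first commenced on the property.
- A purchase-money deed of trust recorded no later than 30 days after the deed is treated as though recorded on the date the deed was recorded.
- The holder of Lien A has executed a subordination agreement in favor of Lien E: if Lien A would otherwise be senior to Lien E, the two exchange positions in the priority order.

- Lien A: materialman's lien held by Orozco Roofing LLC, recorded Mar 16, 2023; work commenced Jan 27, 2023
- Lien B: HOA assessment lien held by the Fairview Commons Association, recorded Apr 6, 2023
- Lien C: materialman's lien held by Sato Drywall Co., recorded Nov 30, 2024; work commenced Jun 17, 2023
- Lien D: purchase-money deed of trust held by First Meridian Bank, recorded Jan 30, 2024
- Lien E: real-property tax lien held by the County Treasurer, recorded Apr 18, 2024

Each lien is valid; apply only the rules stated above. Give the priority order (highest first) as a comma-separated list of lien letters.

Effective dates: A is treated as recorded Jan 27, 2023, the work-commencement date; C relates back to Jun 17, 2023 (work commenced); D was recorded within the 30-day window, so its effective date is the deed date Jan 18, 2024.
By effective date: A (Jan 27, 2023), B (Apr 6, 2023), C (Jun 17, 2023), D (Jan 18, 2024), E (Apr 18, 2024).
A would otherwise be senior to E, so under the subordination agreement A and E exchange positions.

E, B, C, D, A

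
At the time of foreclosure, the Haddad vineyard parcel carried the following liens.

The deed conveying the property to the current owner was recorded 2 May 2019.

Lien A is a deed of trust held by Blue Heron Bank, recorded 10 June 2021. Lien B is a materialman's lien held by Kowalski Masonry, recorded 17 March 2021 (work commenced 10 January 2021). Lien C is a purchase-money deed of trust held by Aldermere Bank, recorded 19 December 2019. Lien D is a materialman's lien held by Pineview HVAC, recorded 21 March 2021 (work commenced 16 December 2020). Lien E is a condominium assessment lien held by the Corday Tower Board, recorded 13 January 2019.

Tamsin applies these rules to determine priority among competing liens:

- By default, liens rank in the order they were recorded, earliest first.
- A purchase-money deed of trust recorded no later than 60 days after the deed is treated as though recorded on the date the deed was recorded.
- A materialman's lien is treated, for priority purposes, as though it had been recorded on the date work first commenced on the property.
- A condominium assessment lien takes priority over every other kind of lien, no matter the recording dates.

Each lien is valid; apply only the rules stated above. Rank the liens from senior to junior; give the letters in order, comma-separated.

First, effective dates: B is treated as recorded 10 January 2021, the work-commencement date; C was recorded 231 days after the deed, outside the 60-day window, so it keeps its recording date; D is treated as recorded 16 December 2020, the work-commencement date.
As a condominium assessment lien, E is senior to every other lien.
Remaining liens by effective date: C (19 December 2019), D (16 December 2020), B (10 January 2021), A (10 June 2021).

E, C, D, B, A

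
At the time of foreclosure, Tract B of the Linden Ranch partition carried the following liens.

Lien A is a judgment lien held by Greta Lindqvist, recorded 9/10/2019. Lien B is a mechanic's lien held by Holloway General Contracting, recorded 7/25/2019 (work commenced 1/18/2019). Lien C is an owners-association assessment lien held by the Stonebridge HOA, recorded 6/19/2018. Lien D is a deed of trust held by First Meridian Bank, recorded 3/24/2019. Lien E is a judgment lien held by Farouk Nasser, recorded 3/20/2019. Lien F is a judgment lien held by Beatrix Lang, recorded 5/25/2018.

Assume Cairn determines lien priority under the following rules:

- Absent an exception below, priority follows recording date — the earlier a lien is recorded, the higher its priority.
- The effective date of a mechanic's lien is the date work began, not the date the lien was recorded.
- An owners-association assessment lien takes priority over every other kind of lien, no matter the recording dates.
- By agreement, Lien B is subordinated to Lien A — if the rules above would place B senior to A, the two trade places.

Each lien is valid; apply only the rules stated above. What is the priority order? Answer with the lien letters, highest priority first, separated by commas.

C, F, A, E, D, B

First, effective dates: B relates back to 1/18/2019 (work commenced).
As an owners-association assessment lien, C is senior to every other lien.
Remaining liens by effective date: F (5/25/2018), B (1/18/2019), E (3/20/2019), D (3/24/2019), A (9/10/2019).
B would otherwise be senior to A, so under the subordination agreement B and A exchange positions.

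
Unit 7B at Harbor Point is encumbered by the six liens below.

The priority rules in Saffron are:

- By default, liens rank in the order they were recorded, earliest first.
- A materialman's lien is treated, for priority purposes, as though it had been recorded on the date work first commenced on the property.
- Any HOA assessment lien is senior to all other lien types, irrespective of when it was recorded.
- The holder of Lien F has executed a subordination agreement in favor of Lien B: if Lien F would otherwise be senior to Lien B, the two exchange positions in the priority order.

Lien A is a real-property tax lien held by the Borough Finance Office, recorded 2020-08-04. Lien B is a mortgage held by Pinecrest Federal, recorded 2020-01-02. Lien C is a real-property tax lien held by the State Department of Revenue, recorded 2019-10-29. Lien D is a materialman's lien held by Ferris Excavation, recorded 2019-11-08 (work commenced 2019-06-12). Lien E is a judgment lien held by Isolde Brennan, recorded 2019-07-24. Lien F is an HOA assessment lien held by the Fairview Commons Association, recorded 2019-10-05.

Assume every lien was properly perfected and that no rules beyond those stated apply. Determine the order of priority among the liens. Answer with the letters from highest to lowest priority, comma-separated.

Adjusting effective dates: D is treated as recorded 2019-06-12, the work-commencement date.
F is an HOA assessment lien and takes priority over every other lien.
Ordering the rest by effective date: D (2019-06-12), E (2019-07-24), C (2019-10-29), B (2020-01-02), A (2020-08-04).
Because F would otherwise rank above B, the subordination swaps them.

B, D, E, C, F, A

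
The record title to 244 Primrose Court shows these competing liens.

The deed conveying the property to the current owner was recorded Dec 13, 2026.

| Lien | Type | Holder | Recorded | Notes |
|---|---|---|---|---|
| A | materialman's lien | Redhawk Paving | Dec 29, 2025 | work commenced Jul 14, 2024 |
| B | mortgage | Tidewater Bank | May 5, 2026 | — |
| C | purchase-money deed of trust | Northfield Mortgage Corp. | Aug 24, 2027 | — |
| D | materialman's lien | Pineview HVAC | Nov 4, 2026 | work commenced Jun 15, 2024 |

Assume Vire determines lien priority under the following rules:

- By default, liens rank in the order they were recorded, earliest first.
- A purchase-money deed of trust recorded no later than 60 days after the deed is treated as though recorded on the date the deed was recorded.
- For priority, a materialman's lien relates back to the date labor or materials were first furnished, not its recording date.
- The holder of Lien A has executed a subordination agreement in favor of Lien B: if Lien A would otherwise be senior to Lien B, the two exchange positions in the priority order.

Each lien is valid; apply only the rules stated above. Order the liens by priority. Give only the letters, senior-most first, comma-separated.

Adjusting effective dates: A's effective date is Jul 14, 2024, when work began; C was recorded 254 days after the deed — beyond 60 days — so no relation-back applies; D is treated as recorded Jun 15, 2024, the work-commencement date.
By effective date, earliest first: D (Jun 15, 2024), A (Jul 14, 2024), B (May 5, 2026), C (Aug 24, 2027).
A would otherwise be senior to B, so under the subordination agreement A and B exchange positions.

D, B, A, C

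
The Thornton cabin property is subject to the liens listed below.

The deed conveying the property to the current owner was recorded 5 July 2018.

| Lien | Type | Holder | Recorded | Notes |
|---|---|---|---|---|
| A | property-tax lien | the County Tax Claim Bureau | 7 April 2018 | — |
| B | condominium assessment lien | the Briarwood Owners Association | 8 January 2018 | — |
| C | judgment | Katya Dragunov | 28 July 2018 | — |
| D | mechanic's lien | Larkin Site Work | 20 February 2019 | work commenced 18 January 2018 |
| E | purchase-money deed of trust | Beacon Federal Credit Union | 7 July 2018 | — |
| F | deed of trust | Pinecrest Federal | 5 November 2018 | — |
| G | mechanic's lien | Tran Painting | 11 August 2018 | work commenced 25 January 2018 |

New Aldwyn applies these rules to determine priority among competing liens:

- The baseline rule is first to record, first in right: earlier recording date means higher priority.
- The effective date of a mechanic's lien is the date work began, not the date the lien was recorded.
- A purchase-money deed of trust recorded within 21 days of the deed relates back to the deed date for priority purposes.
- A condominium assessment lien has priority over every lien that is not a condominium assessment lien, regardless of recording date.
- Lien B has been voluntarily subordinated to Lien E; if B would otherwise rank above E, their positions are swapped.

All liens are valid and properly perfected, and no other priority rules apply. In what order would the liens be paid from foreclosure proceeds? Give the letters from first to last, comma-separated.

First, effective dates: D's effective date is 18 January 2018, when work began; E's effective date is the deed date, 5 July 2018; G is treated as recorded 25 January 2018, the work-commencement date.
B is a condominium assessment lien and takes priority over every other lien.
Ordering the rest by effective date: D (18 January 2018), G (25 January 2018), A (7 April 2018), E (5 July 2018), C (28 July 2018), F (5 November 2018).
Because B would otherwise rank above E, the subordination swaps them.

E, D, G, A, B, C, F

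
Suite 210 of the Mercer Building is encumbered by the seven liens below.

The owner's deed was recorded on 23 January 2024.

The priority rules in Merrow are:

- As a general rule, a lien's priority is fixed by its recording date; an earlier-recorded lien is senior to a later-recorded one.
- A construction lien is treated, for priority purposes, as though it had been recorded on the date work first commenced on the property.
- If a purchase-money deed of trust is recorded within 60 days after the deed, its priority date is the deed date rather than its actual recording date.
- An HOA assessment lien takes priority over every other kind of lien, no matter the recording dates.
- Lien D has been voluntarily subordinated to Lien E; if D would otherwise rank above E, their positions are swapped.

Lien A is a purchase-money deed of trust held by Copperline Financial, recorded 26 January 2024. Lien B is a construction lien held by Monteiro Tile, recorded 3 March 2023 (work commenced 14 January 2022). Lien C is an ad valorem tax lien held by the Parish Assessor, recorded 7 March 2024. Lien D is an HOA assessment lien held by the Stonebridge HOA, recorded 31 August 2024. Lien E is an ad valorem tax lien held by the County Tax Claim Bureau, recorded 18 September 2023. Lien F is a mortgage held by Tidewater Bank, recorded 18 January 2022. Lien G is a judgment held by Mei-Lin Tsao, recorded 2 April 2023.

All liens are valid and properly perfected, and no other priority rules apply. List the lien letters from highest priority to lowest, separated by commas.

E, B, F, G, D, A, C

First, effective dates: A relates back to the deed date 23 January 2024; B is treated as recorded 14 January 2022, the work-commencement date.
D, as an HOA assessment lien, has superpriority and ranks first.
Among the remaining liens, by effective date: B (14 January 2022), F (18 January 2022), G (2 April 2023), E (18 September 2023), A (23 January 2024), C (7 March 2024).
Because D would otherwise rank above E, the subordination swaps them.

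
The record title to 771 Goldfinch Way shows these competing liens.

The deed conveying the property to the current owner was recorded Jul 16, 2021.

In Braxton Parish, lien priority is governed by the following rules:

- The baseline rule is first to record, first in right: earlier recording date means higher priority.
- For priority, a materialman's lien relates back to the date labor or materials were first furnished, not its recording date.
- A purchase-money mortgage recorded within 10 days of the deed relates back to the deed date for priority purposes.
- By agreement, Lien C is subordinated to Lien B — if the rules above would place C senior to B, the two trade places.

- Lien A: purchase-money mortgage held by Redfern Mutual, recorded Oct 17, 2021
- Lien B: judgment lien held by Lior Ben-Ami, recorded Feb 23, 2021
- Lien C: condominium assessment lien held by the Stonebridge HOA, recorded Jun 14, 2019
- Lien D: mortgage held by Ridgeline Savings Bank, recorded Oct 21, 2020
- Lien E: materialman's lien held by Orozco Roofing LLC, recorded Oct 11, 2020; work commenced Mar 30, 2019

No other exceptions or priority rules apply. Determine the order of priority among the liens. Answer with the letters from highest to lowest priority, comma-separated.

E, B, D, C, A

First, effective dates: A missed the 10-day window (93 days after the deed), so its recording date stands; E is treated as recorded Mar 30, 2019, the work-commencement date.
By effective date: E (Mar 30, 2019), C (Jun 14, 2019), D (Oct 21, 2020), B (Feb 23, 2021), A (Oct 17, 2021).
The subordination applies — C was senior to B — so C and B swap.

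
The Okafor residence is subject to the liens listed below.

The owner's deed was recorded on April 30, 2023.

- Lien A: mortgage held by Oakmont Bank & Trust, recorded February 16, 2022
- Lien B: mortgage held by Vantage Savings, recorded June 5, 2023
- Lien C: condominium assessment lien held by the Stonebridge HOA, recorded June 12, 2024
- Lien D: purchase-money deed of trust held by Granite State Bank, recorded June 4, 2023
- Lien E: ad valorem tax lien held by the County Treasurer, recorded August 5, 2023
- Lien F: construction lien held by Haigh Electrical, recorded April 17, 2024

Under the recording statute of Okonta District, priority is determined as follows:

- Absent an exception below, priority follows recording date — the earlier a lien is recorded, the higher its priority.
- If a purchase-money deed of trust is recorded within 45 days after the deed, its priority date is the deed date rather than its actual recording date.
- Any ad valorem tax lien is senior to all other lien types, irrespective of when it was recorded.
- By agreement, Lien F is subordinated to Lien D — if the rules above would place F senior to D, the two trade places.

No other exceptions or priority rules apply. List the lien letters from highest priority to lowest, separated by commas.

Effective dates: D was recorded within the 45-day window, so its effective date is the deed date April 30, 2023.
E is an ad valorem tax lien and takes priority over every other lien.
Remaining liens by effective date: A (February 16, 2022), D (April 30, 2023), B (June 5, 2023), F (April 17, 2024), C (June 12, 2024).
F already ranks below D; the subordination has no effect.

E, A, D, B, F, C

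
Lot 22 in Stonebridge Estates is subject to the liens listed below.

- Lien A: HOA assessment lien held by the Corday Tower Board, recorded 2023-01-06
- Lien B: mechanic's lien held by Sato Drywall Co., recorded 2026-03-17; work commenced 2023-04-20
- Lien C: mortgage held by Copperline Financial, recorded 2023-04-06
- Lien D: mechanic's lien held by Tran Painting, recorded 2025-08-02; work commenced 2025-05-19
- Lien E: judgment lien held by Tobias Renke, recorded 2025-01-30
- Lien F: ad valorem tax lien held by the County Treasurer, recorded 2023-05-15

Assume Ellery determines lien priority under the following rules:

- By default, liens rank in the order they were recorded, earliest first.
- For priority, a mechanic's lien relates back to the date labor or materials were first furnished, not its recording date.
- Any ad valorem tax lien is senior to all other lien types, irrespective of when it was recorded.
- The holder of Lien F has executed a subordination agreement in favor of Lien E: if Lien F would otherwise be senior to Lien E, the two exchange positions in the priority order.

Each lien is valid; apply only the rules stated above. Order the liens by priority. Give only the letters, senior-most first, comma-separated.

E, A, C, B, F, D

Adjusting effective dates: B is treated as recorded 2023-04-20, the work-commencement date; D's effective date is 2025-05-19, when work began.
As an ad valorem tax lien, F is senior to every other lien.
Ordering the rest by effective date: A (2023-01-06), C (2023-04-06), B (2023-04-20), E (2025-01-30), D (2025-05-19).
Because F would otherwise rank above E, the subordination swaps them.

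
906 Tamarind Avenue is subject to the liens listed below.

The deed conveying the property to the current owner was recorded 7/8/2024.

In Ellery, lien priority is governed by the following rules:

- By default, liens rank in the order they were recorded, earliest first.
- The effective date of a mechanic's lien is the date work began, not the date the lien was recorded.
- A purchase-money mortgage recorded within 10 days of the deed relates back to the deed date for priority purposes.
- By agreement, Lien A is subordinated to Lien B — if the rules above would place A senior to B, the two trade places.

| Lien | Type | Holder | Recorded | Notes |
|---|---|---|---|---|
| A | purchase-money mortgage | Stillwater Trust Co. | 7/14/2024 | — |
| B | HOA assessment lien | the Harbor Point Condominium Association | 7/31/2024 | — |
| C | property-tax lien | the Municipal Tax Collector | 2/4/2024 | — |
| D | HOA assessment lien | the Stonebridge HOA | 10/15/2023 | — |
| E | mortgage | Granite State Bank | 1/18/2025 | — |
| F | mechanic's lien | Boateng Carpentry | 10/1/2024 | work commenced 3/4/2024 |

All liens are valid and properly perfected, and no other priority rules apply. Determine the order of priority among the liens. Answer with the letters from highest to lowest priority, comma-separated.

Adjusting effective dates: A's effective date is the deed date, 7/8/2024; F is treated as recorded 3/4/2024, the work-commencement date.
By effective date, earliest first: D (10/15/2023), C (2/4/2024), F (3/4/2024), A (7/8/2024), B (7/31/2024), E (1/18/2025).
The subordination applies — A was senior to B — so A and B swap.

D, C, F, B, A, E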